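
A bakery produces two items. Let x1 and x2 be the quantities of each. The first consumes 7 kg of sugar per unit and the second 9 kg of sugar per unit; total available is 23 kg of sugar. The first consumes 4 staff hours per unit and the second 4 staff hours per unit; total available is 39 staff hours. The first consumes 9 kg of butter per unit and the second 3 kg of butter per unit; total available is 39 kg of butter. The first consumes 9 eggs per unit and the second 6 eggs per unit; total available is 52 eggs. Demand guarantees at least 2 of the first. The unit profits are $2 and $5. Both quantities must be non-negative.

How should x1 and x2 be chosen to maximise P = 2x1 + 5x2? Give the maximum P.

x1 = 2, x2 = 1, maximum P = 9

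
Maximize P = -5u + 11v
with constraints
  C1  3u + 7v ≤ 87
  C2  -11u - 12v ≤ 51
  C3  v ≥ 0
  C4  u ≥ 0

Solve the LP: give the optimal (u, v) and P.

u = 0, v = 87/7, maximum P = 957/7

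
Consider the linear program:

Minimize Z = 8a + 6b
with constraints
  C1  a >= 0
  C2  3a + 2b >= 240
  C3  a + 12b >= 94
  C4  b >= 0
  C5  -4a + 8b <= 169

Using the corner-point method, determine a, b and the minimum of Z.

Feasible corners and Z = 8a + 6b:
  (1346/17, 21/17) → Z = 10894/17
  (791/16, 1467/32) → Z = 10729/16
  (94, 0) → Z = 752
The feasible region is unbounded (it extends along (2, 1), (1, 0)), but Z strictly increases along every unbounded feasible direction, so there is no improving ray and the minimum is attained at a vertex.

a = 1346/17, b = 21/17, minimum Z = 10894/17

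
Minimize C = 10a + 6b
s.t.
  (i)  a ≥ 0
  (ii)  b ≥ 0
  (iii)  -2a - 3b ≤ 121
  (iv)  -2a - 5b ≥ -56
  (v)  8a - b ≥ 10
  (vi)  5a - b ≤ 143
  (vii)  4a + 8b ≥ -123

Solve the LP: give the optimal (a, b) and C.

a = 5/4, b = 0, minimum C = 25/2

Feasible corners and C = 10a + 6b:
  (28, 0) → C = 280
  (5/4, 0) → C = 25/2
  (53/21, 214/21) → C = 1814/21

The binding constraints are b = 0 and 8a - b = 10.
Solving simultaneously gives a = 5/4, b = 0.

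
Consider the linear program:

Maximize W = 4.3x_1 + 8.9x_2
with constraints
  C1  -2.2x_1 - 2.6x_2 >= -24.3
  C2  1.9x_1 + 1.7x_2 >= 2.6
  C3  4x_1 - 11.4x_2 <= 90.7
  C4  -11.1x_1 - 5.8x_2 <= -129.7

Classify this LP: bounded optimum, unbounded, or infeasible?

Corner points and W = 4.3x_1 + 8.9x_2:
  (12821/887, -5117/1774) → W = 647193/17740
  (1402/115, -223/230) → W = 4029/92
  (100232/7487, -48797/14974) → W = 4277019/149740
The feasible region has finitely many vertices and no improving ray; the maximum is 4029/92 at (1402/115, -223/230).

bounded optimum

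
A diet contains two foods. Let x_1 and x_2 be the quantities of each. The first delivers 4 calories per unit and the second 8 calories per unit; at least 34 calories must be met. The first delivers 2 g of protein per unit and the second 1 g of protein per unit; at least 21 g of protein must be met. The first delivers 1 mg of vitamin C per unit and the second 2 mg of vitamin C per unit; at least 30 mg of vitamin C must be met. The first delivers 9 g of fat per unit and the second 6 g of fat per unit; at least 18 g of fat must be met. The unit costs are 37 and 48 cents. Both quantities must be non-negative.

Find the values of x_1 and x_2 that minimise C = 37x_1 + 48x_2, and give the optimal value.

x_1 = 4, x_2 = 13, minimum C = 772

Extreme points and C = 37x_1 + 48x_2:
  (0, 21) → C = 1008
  (30, 0) → C = 1110
  (4, 13) → C = 772
The feasible region is unbounded (it extends along (0, 1), (1, 0)), but C strictly increases along every unbounded feasible direction, so there is no improving ray and the minimum is attained at a vertex.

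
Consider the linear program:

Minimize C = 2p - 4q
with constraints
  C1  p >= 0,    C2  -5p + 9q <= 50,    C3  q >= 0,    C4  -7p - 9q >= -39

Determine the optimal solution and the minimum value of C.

Vertices and C = 2p - 4q:
  (0, 0) → C = 0
  (0, 13/3) → C = -52/3
  (39/7, 0) → C = 78/7

At the optimal vertex, p = 0 and -7p - 9q = -39.
Solving simultaneously gives p = 0, q = 13/3.

p = 0, q = 13/3, minimum C = -52/3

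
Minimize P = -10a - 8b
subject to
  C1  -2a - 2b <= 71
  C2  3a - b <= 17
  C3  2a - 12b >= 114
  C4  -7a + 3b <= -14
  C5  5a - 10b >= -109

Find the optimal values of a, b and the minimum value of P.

a = 45/17, b = -154/17, minimum P = 46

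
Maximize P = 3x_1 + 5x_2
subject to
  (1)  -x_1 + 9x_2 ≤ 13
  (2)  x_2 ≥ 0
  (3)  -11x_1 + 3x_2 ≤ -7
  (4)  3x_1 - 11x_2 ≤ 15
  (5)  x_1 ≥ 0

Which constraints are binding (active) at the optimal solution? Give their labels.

(1) and (4)

Vertices and P = 3x_1 + 5x_2:
  (17/16, 25/16) → P = 11
  (139/8, 27/8) → P = 69
  (7/11, 0) → P = 21/11
  (5, 0) → P = 15

The maximum is at (139/8, 27/8). Substituting into each constraint, equality holds for (1) and (4); the remaining constraints have slack.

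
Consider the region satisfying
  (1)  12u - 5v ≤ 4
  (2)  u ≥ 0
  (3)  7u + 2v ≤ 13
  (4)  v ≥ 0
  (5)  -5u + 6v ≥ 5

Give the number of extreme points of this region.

4

Of the 10 pairwise boundary intersections, those satisfying every inequality are:
  (73/59, 128/59)
  (49/47, 80/47)
  (0, 13/2)
  (0, 5/6)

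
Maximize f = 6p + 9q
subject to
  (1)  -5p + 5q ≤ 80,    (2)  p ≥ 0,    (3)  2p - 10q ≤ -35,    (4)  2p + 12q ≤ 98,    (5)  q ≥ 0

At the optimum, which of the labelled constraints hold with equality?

(3) and (4)

Extreme points and f = 6p + 9q:
  (0, 7/2) → f = 63/2
  (0, 49/6) → f = 147/2
  (140/11, 133/22) → f = 2877/22

The maximum is at (140/11, 133/22). Substituting into each constraint, equality holds for (3) and (4); the remaining constraints have slack.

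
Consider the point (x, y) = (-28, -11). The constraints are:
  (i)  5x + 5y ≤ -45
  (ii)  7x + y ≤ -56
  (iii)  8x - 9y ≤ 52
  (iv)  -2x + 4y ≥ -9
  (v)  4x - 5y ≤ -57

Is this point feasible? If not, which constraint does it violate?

feasible

(i): -195 ≤ -45 ✓
(ii): -207 ≤ -56 ✓
(iii): -125 ≤ 52 ✓
(iv): 12 ≥ -9 ✓
(v): -57 ≤ -57 ✓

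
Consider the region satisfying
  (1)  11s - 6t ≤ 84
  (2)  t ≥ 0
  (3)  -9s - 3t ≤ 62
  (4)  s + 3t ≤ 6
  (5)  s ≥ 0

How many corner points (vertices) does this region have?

Of the 10 pairwise boundary intersections, those satisfying every inequality are:
  (6, 0)
  (0, 0)
  (0, 2)

3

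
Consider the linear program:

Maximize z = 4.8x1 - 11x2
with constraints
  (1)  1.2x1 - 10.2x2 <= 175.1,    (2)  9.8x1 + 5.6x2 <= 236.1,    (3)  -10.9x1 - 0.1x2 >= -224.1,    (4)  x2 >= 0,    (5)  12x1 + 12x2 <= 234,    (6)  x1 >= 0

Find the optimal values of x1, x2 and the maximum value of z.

x1 = 19.5, x2 = 0, maximum z = 93.6

Feasible corners and z = 4.8x1 - 11x2:
  (19.5, 0) → z = 93.6
  (0, 0) → z = 0
  (0, 19.5) → z = -214.5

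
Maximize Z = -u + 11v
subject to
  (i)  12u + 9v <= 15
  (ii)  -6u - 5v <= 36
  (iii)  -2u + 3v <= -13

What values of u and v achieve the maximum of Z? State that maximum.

Vertices and Z = -u + 11v:
  (133/2, -87) → Z = -2047/2
  (3, -7/3) → Z = -86/3
  (-43/28, -75/14) → Z = -1607/28

The optimum lies where 12u + 9v = 15 and -2u + 3v = -13.
Solving simultaneously gives u = 3, v = -7/3.

u = 3, v = -7/3, maximum Z = -86/3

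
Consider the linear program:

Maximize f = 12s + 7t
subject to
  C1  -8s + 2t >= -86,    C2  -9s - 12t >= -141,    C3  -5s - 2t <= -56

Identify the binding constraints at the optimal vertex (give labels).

Vertices and f = 12s + 7t:
  (219/19, 59/19) → f = 3041/19
  (142/13, 9/13) → f = 1767/13
  (65/7, 67/14) → f = 2029/14

The maximum is at (219/19, 59/19). Substituting into each constraint, equality holds for C1 and C2; the remaining constraints have slack.

C1 and C2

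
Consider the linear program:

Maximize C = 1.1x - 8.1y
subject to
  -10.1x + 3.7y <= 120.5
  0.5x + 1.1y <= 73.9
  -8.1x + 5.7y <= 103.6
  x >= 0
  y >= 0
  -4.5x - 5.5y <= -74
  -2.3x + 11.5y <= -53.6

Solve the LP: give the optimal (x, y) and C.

Feasible corners and C = 1.1x - 8.1y:
  (739/5, 0) → C = 8129/50
  (90881/828, 14317/828) → C = -79993/4140
  (536/23, 0) → C = 2948/115

The binding constraints are 0.5x + 1.1y = 73.9 and y = 0.
Solving simultaneously gives x = 739/5, y = 0.

x = 147.8, y = 0, maximum C = 162.58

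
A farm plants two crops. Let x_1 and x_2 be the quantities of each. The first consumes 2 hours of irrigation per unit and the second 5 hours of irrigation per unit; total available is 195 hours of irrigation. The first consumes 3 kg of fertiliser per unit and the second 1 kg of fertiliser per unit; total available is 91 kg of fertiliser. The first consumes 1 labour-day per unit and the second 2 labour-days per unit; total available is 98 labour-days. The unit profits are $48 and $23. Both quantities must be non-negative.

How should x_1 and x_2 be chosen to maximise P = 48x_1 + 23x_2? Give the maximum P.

Extreme points and P = 48x_1 + 23x_2:
  (0, 0) → P = 0
  (0, 39) → P = 897
  (91/3, 0) → P = 1456
  (20, 31) → P = 1673

The binding constraints are 2x_1 + 5x_2 = 195 and 3x_1 + x_2 = 91.
Solving simultaneously gives x_1 = 20, x_2 = 31.

x_1 = 20, x_2 = 31, maximum P = 1673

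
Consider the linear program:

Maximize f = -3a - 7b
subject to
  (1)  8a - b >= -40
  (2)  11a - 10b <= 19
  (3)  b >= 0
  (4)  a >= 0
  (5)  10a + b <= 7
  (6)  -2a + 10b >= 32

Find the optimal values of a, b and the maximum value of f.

a = 0, b = 16/5, maximum f = -112/5

Vertices and f = -3a - 7b:
  (0, 7) → f = -49
  (0, 16/5) → f = -112/5
  (19/51, 167/51) → f = -1226/51

The optimum lies where a = 0 and -2a + 10b = 32.
Solving simultaneously gives a = 0, b = 16/5.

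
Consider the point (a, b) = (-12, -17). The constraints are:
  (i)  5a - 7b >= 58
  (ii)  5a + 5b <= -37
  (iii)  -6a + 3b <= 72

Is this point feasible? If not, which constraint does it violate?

feasible

(i): 59 ≥ 58 ✓
(ii): -145 ≤ -37 ✓
(iii): 21 ≤ 72 ✓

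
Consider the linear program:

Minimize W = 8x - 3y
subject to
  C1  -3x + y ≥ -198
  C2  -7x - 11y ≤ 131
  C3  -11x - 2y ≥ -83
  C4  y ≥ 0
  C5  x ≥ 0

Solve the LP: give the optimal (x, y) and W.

x = 0, y = 83/2, minimum W = -249/2

The binding constraints are -11x - 2y = -83 and x = 0.
Solving simultaneously gives x = 0, y = 83/2.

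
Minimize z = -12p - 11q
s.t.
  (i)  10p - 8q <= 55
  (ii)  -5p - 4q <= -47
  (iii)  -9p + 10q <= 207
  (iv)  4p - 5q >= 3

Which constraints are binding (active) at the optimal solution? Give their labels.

(i) and (iv)

Feasible corners and z = -12p - 11q:
  (149/20, 39/16) → z = -9297/80
  (251/18, 95/9) → z = -2551/9
  (247/41, 173/41) → z = -4867/41

The minimum is at (251/18, 95/9). Substituting into each constraint, equality holds for (i) and (iv); the remaining constraints have slack.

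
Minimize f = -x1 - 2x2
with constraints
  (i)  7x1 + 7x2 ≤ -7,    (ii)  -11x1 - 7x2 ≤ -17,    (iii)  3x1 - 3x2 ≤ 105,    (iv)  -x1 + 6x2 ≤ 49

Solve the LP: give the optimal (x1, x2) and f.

x1 = 6, x2 = -7, minimum f = 8

Vertices and f = -x1 - 2x2:
  (6, -7) → f = 8
  (17, -18) → f = 19
  (131/9, -184/9) → f = 79/3

At the optimal vertex, 7x1 + 7x2 = -7 and -11x1 - 7x2 = -17.
Solving simultaneously gives x1 = 6, x2 = -7.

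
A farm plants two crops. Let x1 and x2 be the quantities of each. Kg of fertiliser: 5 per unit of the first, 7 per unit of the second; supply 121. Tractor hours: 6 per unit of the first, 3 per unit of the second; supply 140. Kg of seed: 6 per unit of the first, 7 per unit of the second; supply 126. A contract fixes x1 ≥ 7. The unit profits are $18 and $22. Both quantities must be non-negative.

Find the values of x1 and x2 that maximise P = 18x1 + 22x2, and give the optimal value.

Vertices and P = 18x1 + 22x2:
  (21, 0) → P = 378
  (7, 0) → P = 126
  (7, 12) → P = 390

The optimum lies where 6x1 + 7x2 = 126 and x1 = 7.
Solving simultaneously gives x1 = 7, x2 = 12.

x1 = 7, x2 = 12, maximum P = 390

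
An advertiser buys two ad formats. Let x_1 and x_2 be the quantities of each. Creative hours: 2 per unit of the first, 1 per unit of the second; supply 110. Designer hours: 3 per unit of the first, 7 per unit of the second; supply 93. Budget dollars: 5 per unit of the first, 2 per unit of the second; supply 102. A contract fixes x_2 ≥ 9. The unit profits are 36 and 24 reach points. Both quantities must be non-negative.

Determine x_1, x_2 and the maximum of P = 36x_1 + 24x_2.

Feasible corners and P = 36x_1 + 24x_2:
  (0, 93/7) → P = 2232/7
  (0, 9) → P = 216
  (10, 9) → P = 576

The binding constraints are 3x_1 + 7x_2 = 93 and x_2 = 9.
Solving simultaneously gives x_1 = 10, x_2 = 9.

x_1 = 10, x_2 = 9, maximum P = 576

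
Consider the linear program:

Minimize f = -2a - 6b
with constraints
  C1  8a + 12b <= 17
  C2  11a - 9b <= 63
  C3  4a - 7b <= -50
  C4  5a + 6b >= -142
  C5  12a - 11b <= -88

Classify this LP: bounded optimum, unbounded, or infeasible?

Feasible corners and f = -2a - 6b:
  (-37/8, 9/2) → f = -71/4
  (-301/2, 407/4) → f = -619/2
  (-1294/59, -318/59) → f = 4496/59
The feasible region has finitely many vertices and no improving ray; the minimum is -619/2 at (-301/2, 407/4).

bounded optimum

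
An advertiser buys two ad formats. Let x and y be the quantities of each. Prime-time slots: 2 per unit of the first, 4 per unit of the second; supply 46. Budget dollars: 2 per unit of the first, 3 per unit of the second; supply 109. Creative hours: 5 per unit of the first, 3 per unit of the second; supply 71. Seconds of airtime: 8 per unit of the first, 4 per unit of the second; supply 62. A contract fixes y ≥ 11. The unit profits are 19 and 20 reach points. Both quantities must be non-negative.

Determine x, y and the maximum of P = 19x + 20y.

Feasible corners and P = 19x + 20y:
  (0, 23/2) → P = 230
  (0, 11) → P = 220
  (1, 11) → P = 239

x = 1, y = 11, maximum P = 239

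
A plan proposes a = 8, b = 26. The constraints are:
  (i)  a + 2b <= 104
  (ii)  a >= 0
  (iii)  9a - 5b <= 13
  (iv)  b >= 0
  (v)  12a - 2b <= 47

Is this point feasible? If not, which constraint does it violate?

feasible

(i): 60 ≤ 104 ✓
(ii): 8 ≥ 0 ✓
(iii): -58 ≤ 13 ✓
(iv): 26 ≥ 0 ✓
(v): 44 ≤ 47 ✓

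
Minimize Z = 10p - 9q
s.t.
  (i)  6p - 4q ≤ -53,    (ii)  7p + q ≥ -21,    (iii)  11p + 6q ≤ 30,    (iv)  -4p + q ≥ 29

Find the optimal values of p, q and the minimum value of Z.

The optimum lies where 7p + q = -21 and 11p + 6q = 30.
Solving simultaneously gives p = -156/31, q = 441/31.

p = -156/31, q = 441/31, minimum Z = -5529/31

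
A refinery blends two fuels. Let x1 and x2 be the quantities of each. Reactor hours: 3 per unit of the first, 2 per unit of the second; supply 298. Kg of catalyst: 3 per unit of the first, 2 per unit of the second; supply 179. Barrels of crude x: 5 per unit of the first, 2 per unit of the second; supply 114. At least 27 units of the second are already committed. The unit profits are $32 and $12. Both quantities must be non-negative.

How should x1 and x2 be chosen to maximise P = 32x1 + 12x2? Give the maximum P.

x1 = 12, x2 = 27, maximum P = 708

Feasible corners and P = 32x1 + 12x2:
  (0, 57) → P = 684
  (0, 27) → P = 324
  (12, 27) → P = 708

The optimum lies where 5x1 + 2x2 = 114 and x2 = 27.
Solving simultaneously gives x1 = 12, x2 = 27.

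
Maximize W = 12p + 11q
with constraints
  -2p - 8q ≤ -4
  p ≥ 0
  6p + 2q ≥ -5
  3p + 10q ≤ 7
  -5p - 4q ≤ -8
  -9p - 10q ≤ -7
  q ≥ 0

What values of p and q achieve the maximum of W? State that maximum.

Extreme points and W = 12p + 11q:
  (3/2, 1/8) → W = 155/8
  (2, 0) → W = 24
  (26/19, 11/38) → W = 745/38
  (7/3, 0) → W = 28

At the optimal vertex, 3p + 10q = 7 and q = 0.
Solving simultaneously gives p = 7/3, q = 0.

p = 7/3, q = 0, maximum W = 28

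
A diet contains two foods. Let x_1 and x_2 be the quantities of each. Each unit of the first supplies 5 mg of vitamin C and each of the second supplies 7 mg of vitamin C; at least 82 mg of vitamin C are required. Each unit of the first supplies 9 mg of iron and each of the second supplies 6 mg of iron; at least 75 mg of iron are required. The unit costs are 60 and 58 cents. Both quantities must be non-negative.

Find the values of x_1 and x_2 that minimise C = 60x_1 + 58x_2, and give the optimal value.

Extreme points and C = 60x_1 + 58x_2:
  (0, 25/2) → C = 725
  (82/5, 0) → C = 984
  (1, 11) → C = 698
The feasible region is unbounded (it extends along (0, 1), (1, 0)), but C strictly increases along every unbounded feasible direction, so there is no improving ray and the minimum is attained at a vertex.

At the optimal vertex, 5x_1 + 7x_2 = 82 and 9x_1 + 6x_2 = 75.
Solving simultaneously gives x_1 = 1, x_2 = 11.

x_1 = 1, x_2 = 11, minimum C = 698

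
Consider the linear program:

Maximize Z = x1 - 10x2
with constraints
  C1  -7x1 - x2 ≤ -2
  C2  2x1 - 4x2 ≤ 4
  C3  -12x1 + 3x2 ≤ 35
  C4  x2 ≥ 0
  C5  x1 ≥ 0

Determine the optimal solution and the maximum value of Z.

Corner points and Z = x1 - 10x2:
  (2/7, 0) → Z = 2/7
  (0, 2) → Z = -20
  (2, 0) → Z = 2
  (0, 35/3) → Z = -350/3
The feasible region is unbounded (it extends along (2, 1), (1, 4)), but Z strictly decreases along every unbounded feasible direction, so there is no improving ray and the maximum is attained at a vertex.

x1 = 2, x2 = 0, maximum Z = 2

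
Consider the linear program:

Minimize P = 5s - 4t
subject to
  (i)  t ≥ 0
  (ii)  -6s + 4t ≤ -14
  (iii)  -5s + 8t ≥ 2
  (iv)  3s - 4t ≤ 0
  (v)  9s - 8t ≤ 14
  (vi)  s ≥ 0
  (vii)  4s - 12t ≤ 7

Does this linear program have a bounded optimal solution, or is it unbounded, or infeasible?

From the feasible point (14/3, 7/2), moving in the direction (4, 6) keeps every constraint satisfied while P decreases without bound.

unbounded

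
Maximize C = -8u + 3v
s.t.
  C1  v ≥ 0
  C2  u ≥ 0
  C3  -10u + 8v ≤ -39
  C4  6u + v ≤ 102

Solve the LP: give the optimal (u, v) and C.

u = 39/10, v = 0, maximum C = -156/5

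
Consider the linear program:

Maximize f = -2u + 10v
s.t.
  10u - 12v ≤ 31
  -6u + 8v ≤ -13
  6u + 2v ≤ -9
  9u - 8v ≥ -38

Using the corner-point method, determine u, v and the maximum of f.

u = -23/30, v = -11/5, maximum f = -307/15

Feasible corners and f = -2u + 10v:
  (-1/2, -3) → f = -29
  (-176/7, -659/28) → f = -2591/14
  (-23/30, -11/5) → f = -307/15
  (-17, -115/8) → f = -439/4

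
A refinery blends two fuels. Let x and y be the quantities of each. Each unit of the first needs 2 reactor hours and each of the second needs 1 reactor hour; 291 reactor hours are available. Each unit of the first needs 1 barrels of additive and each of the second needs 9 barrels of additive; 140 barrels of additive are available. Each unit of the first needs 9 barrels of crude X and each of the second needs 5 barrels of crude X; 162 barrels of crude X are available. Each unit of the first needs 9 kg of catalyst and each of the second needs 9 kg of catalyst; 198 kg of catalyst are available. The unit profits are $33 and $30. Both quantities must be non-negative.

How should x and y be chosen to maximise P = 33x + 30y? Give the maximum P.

x = 13, y = 9, maximum P = 699

Extreme points and P = 33x + 30y:
  (0, 0) → P = 0
  (0, 140/9) → P = 1400/3
  (18, 0) → P = 594
  (29/4, 59/4) → P = 2727/4
  (13, 9) → P = 699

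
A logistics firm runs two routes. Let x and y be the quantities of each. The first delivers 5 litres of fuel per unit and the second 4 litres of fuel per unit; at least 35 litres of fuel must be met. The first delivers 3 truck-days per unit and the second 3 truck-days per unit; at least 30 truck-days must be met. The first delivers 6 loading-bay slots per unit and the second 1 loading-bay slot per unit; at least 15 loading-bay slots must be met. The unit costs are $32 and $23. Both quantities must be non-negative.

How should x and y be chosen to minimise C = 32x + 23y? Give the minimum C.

x = 1, y = 9, minimum C = 239

The feasible region is unbounded (it extends along (0, 1), (1, 0)), but C strictly increases along every unbounded feasible direction, so there is no improving ray and the minimum is attained at a vertex.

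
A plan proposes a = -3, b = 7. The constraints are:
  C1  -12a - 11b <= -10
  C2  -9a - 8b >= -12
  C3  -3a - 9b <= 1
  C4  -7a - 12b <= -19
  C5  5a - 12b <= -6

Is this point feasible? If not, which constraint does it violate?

Constraint C2: -9a - 8b = -29, which is not ≥ -12. All other constraints are satisfied.

not feasible — violates C2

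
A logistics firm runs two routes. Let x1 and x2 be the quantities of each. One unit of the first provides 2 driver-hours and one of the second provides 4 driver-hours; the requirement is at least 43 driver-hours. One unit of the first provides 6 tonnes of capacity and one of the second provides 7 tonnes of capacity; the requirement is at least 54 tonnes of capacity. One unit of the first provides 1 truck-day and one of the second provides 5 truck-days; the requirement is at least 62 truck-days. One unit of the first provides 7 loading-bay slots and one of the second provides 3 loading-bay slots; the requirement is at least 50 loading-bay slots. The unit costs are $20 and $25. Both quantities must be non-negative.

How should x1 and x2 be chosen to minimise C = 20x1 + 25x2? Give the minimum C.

x1 = 2, x2 = 12, minimum C = 340

Extreme points and C = 20x1 + 25x2:
  (0, 50/3) → C = 1250/3
  (62, 0) → C = 1240
  (2, 12) → C = 340
The feasible region is unbounded (it extends along (0, 1), (1, 0)), but C strictly increases along every unbounded feasible direction, so there is no improving ray and the minimum is attained at a vertex.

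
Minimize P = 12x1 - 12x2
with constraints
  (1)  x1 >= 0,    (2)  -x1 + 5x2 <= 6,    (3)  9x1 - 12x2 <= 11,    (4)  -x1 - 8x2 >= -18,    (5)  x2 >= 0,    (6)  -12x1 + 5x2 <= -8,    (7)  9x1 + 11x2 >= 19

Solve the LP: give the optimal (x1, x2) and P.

x1 = 14/11, x2 = 16/11, minimum P = -24/11

Feasible corners and P = 12x1 - 12x2:
  (42/13, 24/13) → P = 216/13
  (14/11, 16/11) → P = -24/11
  (76/21, 151/84) → P = 153/7
  (349/207, 8/23) → P = 1108/69
  (61/59, 52/59) → P = 108/59

The binding constraints are -x1 + 5x2 = 6 and -12x1 + 5x2 = -8.
Solving simultaneously gives x1 = 14/11, x2 = 16/11.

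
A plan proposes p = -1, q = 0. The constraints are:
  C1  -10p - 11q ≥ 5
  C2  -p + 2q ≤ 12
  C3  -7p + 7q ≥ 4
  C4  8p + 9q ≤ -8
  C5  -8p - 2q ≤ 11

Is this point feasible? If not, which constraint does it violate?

C1: 10 ≥ 5 ✓
C2: 1 ≤ 12 ✓
C3: 7 ≥ 4 ✓
C4: -8 ≤ -8 ✓
C5: 8 ≤ 11 ✓

feasible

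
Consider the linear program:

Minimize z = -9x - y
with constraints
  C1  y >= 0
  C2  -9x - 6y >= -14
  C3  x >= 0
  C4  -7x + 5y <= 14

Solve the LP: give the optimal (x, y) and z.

Feasible corners and z = -9x - y:
  (14/9, 0) → z = -14
  (0, 0) → z = 0
  (0, 7/3) → z = -7/3

x = 14/9, y = 0, minimum z = -14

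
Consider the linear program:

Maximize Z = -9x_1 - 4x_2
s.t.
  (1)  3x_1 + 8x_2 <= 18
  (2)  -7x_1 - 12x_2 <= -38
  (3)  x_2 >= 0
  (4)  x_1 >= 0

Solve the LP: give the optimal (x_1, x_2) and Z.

Extreme points and Z = -9x_1 - 4x_2:
  (22/5, 3/5) → Z = -42
  (6, 0) → Z = -54
  (38/7, 0) → Z = -342/7

x_1 = 22/5, x_2 = 3/5, maximum Z = -42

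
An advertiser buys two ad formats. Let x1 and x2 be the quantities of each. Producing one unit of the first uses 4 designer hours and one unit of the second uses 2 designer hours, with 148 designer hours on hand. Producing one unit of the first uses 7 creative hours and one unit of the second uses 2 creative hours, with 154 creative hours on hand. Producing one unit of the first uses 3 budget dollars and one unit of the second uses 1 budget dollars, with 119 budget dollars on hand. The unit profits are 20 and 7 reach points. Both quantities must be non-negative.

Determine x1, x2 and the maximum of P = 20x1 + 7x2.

Vertices and P = 20x1 + 7x2:
  (0, 0) → P = 0
  (0, 74) → P = 518
  (22, 0) → P = 440
  (2, 70) → P = 530

x1 = 2, x2 = 70, maximum P = 530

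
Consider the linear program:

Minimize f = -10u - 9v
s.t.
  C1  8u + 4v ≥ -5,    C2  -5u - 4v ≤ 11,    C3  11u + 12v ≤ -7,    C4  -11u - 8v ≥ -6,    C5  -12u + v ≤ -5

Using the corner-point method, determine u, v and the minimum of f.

u = 32/11, v = -13/4, minimum f = 7/44

Extreme points and f = -10u - 9v:
  (2, -21/4) → f = 109/4
  (15/56, -25/14) → f = 375/28
  (28, -151/4) → f = 239/4
  (32/11, -13/4) → f = 7/44
  (53/155, -139/155) → f = 721/155

The optimum lies where 11u + 12v = -7 and -11u - 8v = -6.
Solving simultaneously gives u = 32/11, v = -13/4.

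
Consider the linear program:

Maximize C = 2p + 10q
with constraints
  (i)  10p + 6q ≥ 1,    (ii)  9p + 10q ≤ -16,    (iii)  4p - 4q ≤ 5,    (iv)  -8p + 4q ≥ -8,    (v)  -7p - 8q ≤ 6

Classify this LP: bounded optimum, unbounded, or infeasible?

The boundaries 10p + 6q = 1 and 4p - 4q = 5 meet at (17/32, -23/32), but that point violates 9p + 10q ≤ -16. Every candidate vertex is excluded by some other constraint, so the feasible region is empty.

infeasible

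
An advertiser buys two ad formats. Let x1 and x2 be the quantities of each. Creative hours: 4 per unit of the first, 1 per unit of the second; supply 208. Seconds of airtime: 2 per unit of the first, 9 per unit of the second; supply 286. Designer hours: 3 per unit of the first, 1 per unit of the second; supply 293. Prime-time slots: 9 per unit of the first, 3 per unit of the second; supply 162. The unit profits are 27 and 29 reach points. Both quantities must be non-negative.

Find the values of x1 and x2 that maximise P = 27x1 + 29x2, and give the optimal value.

Vertices and P = 27x1 + 29x2:
  (0, 0) → P = 0
  (0, 286/9) → P = 8294/9
  (18, 0) → P = 486
  (8, 30) → P = 1086

The optimum lies where 2x1 + 9x2 = 286 and 9x1 + 3x2 = 162.
Solving simultaneously gives x1 = 8, x2 = 30.

x1 = 8, x2 = 30, maximum P = 1086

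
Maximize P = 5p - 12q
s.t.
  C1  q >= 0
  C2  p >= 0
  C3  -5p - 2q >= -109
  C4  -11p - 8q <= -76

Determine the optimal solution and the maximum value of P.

p = 109/5, q = 0, maximum P = 109

Extreme points and P = 5p - 12q:
  (109/5, 0) → P = 109
  (76/11, 0) → P = 380/11
  (0, 109/2) → P = -654
  (0, 19/2) → P = -114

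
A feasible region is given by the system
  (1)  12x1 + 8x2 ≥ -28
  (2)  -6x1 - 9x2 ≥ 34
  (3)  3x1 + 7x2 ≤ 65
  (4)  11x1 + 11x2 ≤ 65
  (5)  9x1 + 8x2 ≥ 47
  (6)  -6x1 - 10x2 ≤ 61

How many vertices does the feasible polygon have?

The feasible vertices (each the meet of two boundaries and inside every other half-plane) are:
  (959/33, -764/33)
  (695/33, -196/11)
  (1321/44, -1061/44)
  (479/21, -277/14)

4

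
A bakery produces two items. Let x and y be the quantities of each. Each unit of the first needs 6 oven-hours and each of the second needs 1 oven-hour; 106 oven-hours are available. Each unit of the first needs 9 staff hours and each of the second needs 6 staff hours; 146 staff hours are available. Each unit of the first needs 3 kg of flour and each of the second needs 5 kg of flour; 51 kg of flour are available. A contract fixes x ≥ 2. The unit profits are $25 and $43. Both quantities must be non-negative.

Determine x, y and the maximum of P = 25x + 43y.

Feasible corners and P = 25x + 43y:
  (146/9, 0) → P = 3650/9
  (2, 0) → P = 50
  (424/27, 7/9) → P = 11503/27
  (2, 9) → P = 437

At the optimal vertex, 3x + 5y = 51 and x = 2.
Solving simultaneously gives x = 2, y = 9.

x = 2, y = 9, maximum P = 437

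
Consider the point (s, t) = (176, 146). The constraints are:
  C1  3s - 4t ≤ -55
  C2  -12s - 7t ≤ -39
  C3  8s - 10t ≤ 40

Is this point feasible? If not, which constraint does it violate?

C1: -56 ≤ -55 ✓
C2: -3134 ≤ -39 ✓
C3: -52 ≤ 40 ✓

feasible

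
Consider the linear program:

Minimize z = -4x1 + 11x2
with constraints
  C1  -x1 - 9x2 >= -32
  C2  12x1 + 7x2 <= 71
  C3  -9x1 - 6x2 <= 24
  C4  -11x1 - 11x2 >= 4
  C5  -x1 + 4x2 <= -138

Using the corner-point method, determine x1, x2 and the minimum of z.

Corner points and z = -4x1 + 11x2:
  (66, -103) → z = -1397
  (250/11, -317/11) → z = -4487/11
  (122/7, -211/7) → z = -2809/7

x1 = 66, x2 = -103, minimum z = -1397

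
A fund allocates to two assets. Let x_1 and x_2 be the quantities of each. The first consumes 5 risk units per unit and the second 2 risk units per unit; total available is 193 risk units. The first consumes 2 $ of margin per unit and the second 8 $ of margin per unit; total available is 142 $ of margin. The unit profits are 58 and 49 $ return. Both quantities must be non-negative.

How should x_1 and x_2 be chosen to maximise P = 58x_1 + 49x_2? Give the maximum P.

x_1 = 35, x_2 = 9, maximum P = 2471

Feasible corners and P = 58x_1 + 49x_2:
  (0, 0) → P = 0
  (0, 71/4) → P = 3479/4
  (193/5, 0) → P = 11194/5
  (35, 9) → P = 2471

The optimum lies where 5x_1 + 2x_2 = 193 and 2x_1 + 8x_2 = 142.
Solving simultaneously gives x_1 = 35, x_2 = 9.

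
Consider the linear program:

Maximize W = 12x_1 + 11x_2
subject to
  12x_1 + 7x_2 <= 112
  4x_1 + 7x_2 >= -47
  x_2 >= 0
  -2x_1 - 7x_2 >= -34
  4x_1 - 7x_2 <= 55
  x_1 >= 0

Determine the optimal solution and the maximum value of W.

Corner points and W = 12x_1 + 11x_2:
  (28/3, 0) → W = 112
  (39/5, 92/35) → W = 4288/35
  (0, 0) → W = 0
  (0, 34/7) → W = 374/7

The optimum lies where 12x_1 + 7x_2 = 112 and -2x_1 - 7x_2 = -34.
Solving simultaneously gives x_1 = 39/5, x_2 = 92/35.

x_1 = 39/5, x_2 = 92/35, maximum W = 4288/35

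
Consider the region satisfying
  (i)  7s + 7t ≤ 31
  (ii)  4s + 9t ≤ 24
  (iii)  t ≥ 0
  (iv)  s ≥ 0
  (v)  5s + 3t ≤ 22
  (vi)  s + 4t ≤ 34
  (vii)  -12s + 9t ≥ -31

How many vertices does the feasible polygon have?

The feasible vertices (each the meet of two boundaries and inside every other half-plane) are:
  (111/35, 44/35)
  (496/147, 155/147)
  (0, 8/3)
  (0, 0)
  (31/12, 0)

5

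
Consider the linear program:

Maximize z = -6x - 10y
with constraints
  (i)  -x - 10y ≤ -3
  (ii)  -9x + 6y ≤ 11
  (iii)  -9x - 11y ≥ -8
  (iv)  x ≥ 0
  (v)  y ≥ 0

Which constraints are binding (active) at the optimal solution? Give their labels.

Vertices and z = -6x - 10y:
  (47/79, 19/79) → z = -472/79
  (0, 3/10) → z = -3
  (0, 8/11) → z = -80/11

The maximum is at (0, 3/10). Substituting into each constraint, equality holds for (i) and (iv); the remaining constraints have slack.

(i) and (iv)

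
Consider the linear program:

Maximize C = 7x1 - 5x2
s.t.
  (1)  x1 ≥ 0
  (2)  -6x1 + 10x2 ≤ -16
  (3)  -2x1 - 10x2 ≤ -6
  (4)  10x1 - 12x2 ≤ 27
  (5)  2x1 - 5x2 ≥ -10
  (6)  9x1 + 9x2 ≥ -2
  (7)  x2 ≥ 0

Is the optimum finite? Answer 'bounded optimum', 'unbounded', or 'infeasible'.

bounded optimum

Corner points and C = 7x1 - 5x2:
  (11/4, 1/20) → C = 19
  (39/14, 1/14) → C = 134/7
  (171/62, 3/62) → C = 591/31
The feasible region has finitely many vertices and no improving ray; the maximum is 134/7 at (39/14, 1/14).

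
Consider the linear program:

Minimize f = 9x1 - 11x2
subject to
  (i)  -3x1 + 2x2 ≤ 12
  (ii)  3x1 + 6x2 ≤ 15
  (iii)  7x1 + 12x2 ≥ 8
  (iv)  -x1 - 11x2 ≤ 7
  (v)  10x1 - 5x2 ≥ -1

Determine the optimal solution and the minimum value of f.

Vertices and f = 9x1 - 11x2:
  (23/3, -4/3) → f = 251/3
  (23/25, 51/25) → f = -354/25
  (172/65, -57/65) → f = 435/13
  (28/155, 87/155) → f = -141/31

The binding constraints are 3x1 + 6x2 = 15 and 10x1 - 5x2 = -1.
Solving simultaneously gives x1 = 23/25, x2 = 51/25.

x1 = 23/25, x2 = 51/25, minimum f = -354/25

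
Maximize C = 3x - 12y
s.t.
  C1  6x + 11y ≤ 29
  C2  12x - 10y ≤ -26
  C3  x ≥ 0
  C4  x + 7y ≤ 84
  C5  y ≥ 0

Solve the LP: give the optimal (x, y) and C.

x = 0, y = 13/5, maximum C = -156/5

Vertices and C = 3x - 12y:
  (1/48, 21/8) → C = -503/16
  (0, 29/11) → C = -348/11
  (0, 13/5) → C = -156/5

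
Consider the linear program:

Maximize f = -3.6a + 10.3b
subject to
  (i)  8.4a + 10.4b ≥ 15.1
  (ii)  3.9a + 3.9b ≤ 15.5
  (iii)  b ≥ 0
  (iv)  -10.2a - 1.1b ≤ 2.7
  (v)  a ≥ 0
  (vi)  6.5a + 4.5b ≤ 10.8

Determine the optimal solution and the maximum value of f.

Feasible corners and f = -3.6a + 10.3b:
  (0, 151/104) → f = 15553/1040
  (4437/2980, 743/2980) → f = -83203/29800
  (0, 12/5) → f = 618/25

The binding constraints are a = 0 and 6.5a + 4.5b = 10.8.
Solving simultaneously gives a = 0, b = 12/5.

a = 0, b = 2.4, maximum f = 24.72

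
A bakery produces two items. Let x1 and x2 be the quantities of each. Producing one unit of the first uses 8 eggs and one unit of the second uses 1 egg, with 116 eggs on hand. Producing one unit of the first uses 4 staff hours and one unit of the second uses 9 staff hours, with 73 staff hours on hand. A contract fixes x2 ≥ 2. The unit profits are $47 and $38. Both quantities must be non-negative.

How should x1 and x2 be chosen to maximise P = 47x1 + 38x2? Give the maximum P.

Feasible corners and P = 47x1 + 38x2:
  (0, 73/9) → P = 2774/9
  (0, 2) → P = 76
  (55/4, 2) → P = 2889/4

The optimum lies where 4x1 + 9x2 = 73 and x2 = 2.
Solving simultaneously gives x1 = 55/4, x2 = 2.

x1 = 55/4, x2 = 2, maximum P = 2889/4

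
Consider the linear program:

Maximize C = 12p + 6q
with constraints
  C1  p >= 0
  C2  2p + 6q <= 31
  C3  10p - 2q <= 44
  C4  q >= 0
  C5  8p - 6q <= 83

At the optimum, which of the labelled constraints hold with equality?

C2 and C3

Feasible corners and C = 12p + 6q:
  (0, 31/6) → C = 31
  (0, 0) → C = 0
  (163/32, 111/32) → C = 1311/16
  (22/5, 0) → C = 264/5

The maximum is at (163/32, 111/32). Substituting into each constraint, equality holds for C2 and C3; the remaining constraints have slack.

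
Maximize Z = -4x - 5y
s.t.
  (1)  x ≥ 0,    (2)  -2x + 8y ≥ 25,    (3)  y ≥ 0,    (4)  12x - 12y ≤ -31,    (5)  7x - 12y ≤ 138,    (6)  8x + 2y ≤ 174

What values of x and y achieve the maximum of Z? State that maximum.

x = 0, y = 25/8, maximum Z = -125/8

Corner points and Z = -4x - 5y:
  (0, 25/8) → Z = -125/8
  (0, 87) → Z = -435
  (13/18, 119/36) → Z = -233/12
  (1013/60, 292/15) → Z = -2473/15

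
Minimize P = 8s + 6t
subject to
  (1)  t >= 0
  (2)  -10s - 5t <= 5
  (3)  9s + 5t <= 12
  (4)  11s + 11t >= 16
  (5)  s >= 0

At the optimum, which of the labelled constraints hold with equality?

Corner points and P = 8s + 6t:
  (13/11, 3/11) → P = 122/11
  (0, 12/5) → P = 72/5
  (0, 16/11) → P = 96/11

The minimum is at (0, 16/11). Substituting into each constraint, equality holds for (4) and (5); the remaining constraints have slack.

(4) and (5)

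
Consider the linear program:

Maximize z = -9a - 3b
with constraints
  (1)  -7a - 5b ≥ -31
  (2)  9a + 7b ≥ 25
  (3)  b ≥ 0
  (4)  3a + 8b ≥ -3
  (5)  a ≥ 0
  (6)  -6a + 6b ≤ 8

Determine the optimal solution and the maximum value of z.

a = 47/48, b = 37/16, maximum z = -63/4

Corner points and z = -9a - 3b:
  (31/7, 0) → z = -279/7
  (73/36, 121/36) → z = -85/3
  (25/9, 0) → z = -25
  (47/48, 37/16) → z = -63/4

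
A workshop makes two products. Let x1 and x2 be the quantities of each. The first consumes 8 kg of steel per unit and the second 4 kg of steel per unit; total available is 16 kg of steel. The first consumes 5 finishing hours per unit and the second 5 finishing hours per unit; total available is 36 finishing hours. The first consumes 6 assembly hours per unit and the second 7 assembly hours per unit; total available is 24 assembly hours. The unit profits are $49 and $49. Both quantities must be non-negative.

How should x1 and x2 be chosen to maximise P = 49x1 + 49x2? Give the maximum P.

x1 = 1/2, x2 = 3, maximum P = 343/2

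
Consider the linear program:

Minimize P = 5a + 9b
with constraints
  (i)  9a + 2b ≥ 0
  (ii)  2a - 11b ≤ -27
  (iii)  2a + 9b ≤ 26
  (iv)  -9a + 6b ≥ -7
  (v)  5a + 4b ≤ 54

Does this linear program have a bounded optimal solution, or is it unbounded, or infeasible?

bounded optimum

Vertices and P = 5a + 9b:
  (-54/103, 243/103) → P = 1917/103
  (-52/77, 234/77) → P = 1846/77
  (43/40, 53/20) → P = 1169/40
The feasible region has finitely many vertices and no improving ray; the minimum is 1917/103 at (-54/103, 243/103).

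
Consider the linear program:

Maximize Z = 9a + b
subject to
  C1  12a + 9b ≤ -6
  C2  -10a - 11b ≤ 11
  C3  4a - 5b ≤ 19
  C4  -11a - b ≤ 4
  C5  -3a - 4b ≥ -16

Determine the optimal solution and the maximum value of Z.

Extreme points and Z = 9a + b:
  (11/14, -12/7) → Z = 75/14
  (-10/29, -6/29) → Z = -96/29
  (-11/37, -27/37) → Z = -126/37

a = 11/14, b = -12/7, maximum Z = 75/14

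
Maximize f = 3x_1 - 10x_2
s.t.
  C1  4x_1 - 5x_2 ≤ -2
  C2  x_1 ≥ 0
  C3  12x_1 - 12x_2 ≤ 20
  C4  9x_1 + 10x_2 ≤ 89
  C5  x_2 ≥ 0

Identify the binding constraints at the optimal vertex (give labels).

C1 and C2

Corner points and f = 3x_1 - 10x_2:
  (0, 2/5) → f = -4
  (5, 22/5) → f = -29
  (0, 89/10) → f = -89

The maximum is at (0, 2/5). Substituting into each constraint, equality holds for C1 and C2; the remaining constraints have slack.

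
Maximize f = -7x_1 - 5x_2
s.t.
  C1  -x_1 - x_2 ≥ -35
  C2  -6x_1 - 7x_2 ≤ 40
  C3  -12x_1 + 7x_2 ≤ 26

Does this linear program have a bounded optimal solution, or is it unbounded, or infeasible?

bounded optimum

Extreme points and f = -7x_1 - 5x_2:
  (285, -250) → f = -745
  (219/19, 446/19) → f = -3763/19
  (-11/3, -18/7) → f = 809/21
The feasible region has finitely many vertices and no improving ray; the maximum is 809/21 at (-11/3, -18/7).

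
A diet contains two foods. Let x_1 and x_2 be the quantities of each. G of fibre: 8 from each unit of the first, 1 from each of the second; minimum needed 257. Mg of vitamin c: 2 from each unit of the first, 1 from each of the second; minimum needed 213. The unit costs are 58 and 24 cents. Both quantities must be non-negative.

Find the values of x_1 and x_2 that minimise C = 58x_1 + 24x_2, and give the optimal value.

x_1 = 22/3, x_2 = 595/3, minimum C = 15556/3

Vertices and C = 58x_1 + 24x_2:
  (0, 257) → C = 6168
  (213/2, 0) → C = 6177
  (22/3, 595/3) → C = 15556/3
The feasible region is unbounded (it extends along (0, 1), (1, 0)), but C strictly increases along every unbounded feasible direction, so there is no improving ray and the minimum is attained at a vertex.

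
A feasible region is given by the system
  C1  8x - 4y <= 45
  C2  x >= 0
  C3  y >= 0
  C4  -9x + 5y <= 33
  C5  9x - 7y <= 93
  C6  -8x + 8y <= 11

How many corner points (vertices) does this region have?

Of the 15 pairwise boundary intersections, those satisfying every inequality are:
  (45/8, 0)
  (101/8, 14)
  (0, 0)
  (0, 11/8)

4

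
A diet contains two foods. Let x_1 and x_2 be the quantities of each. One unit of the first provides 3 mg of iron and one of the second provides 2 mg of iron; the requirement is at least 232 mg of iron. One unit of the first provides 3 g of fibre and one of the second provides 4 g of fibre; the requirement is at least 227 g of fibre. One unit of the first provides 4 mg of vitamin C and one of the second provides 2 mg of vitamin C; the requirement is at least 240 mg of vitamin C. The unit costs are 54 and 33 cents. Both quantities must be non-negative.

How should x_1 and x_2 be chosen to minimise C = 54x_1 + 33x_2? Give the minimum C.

x_1 = 8, x_2 = 104, minimum C = 3864

Corner points and C = 54x_1 + 33x_2:
  (0, 120) → C = 3960
  (232/3, 0) → C = 4176
  (8, 104) → C = 3864
The feasible region is unbounded (it extends along (0, 1), (1, 0)), but C strictly increases along every unbounded feasible direction, so there is no improving ray and the minimum is attained at a vertex.

The optimum lies where 3x_1 + 2x_2 = 232 and 4x_1 + 2x_2 = 240.
Solving simultaneously gives x_1 = 8, x_2 = 104.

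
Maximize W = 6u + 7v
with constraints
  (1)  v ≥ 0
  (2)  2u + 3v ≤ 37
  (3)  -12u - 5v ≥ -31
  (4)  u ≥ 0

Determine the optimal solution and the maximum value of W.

Extreme points and W = 6u + 7v:
  (31/12, 0) → W = 31/2
  (0, 0) → W = 0
  (0, 31/5) → W = 217/5

u = 0, v = 31/5, maximum W = 217/5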